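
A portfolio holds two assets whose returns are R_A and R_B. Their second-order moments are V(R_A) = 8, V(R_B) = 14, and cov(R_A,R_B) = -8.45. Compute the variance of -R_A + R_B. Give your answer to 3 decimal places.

38.900

V(-R_A + R_B) = (-1)²·V(R_A) + (1)²·V(R_B) + 2·(-1)·(1)·cov(R_A,R_B)
= 1·8 + 1·14 + -2·-8.45 = 38.9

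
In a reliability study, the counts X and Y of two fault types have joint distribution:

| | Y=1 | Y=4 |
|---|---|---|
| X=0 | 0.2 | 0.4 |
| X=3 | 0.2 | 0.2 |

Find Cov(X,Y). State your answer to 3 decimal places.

E[X] = 1.2,  E[Y] = 2.8
E[XY] = 3
Cov(X,Y) = E[XY] − E[X]E[Y] = 3 − (1.2)(2.8) = -0.36

-0.360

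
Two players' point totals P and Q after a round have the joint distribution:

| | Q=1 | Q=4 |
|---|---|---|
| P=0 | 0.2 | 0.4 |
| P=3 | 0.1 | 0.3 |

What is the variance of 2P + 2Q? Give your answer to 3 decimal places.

E[P] = 1.2,  E[Q] = 3.1,  E[PQ] = 3.9
Var(P) = 3.6 − (1.2)² = 2.16;  Var(Q) = 11.5 − (3.1)² = 1.89
Cov(P,Q) = 3.9 − (1.2)(3.1) = 0.18
Var(2P + 2Q) = (2)²·2.16 + (2)²·1.89 + 2·(2)·(2)·0.18 = 17.64

17.640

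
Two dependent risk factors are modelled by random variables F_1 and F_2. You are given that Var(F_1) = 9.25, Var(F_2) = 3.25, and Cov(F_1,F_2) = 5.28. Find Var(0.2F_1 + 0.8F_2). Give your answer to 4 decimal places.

Var(0.2F_1 + 0.8F_2) = (0.2)²·Var(F_1) + (0.8)²·Var(F_2) + 2·(0.2)·(0.8)·Cov(F_1,F_2)
= 0.04·9.25 + 0.64·3.25 + 0.32·5.28 = 4.1396

4.1396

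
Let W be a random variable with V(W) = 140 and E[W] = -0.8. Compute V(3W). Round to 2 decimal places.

V(3W) = (3)²·V(W) = 9·140 = 1260

1260.00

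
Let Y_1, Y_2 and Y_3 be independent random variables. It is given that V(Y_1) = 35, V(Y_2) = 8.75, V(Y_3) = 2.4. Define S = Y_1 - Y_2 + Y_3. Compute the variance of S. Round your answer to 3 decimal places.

46.150

By independence, V(S) = (1)²V(Y_1) + (-1)²V(Y_2) + (1)²V(Y_3)
= (1)²·35 + (-1)²·8.75 + (1)²·2.4 = 46.15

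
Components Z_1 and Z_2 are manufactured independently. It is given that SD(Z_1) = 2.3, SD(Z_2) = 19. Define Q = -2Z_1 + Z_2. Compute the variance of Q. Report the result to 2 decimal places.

V(Z_1) = 5.29, V(Z_2) = 361
By independence, V(Q) = (-2)²V(Z_1) + (1)²V(Z_2)
= (-2)²·5.29 + (1)²·361 = 382.16

382.16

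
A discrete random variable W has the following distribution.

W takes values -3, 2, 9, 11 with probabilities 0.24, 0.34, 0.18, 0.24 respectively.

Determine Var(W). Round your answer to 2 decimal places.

29.33

E[W] = (-3)(0.24) + (2)(0.34) + (9)(0.18) + (11)(0.24) = 4.22
E[W²] = (-3)²(0.24) + (2)²(0.34) + (9)²(0.18) + (11)²(0.24) = 47.14
Var(W) = E[W²] − (E[W])² = 47.14 − (4.22)² = 29.3316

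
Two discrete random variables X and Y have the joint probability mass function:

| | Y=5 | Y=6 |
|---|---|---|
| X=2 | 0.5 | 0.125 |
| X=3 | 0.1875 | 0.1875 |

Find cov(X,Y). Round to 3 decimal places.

E[X] = 2.375,  E[Y] = 5.3125
E[XY] = 12.6875
cov(X,Y) = E[XY] − E[X]E[Y] = 12.6875 − (2.375)(5.3125) = 0.0703125

0.070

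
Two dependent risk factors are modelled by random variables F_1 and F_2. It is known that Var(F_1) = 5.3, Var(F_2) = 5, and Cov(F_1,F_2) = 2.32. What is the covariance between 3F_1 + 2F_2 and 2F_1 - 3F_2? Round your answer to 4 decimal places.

-9.8000

Cov(3F_1 + 2F_2, 2F_1 - 3F_2) = (3)(2)Var(F_1) + (2)(-3)Var(F_2) + [(3)(-3) + (2)(2)]Cov(F_1,F_2)
= 6·5.3 + -6·5 + -5·2.32 = -9.8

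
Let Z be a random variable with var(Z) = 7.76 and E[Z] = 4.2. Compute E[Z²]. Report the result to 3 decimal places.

E[Z²] = var(Z) + (E[Z])² = 7.76 + (4.2)² = 25.4

25.400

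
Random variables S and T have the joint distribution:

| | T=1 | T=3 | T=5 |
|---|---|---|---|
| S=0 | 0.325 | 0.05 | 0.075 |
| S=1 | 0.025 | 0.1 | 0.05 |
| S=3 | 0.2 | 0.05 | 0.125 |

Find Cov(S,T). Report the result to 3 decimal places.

E[S] = 1.3,  E[T] = 2.4
E[ST] = 3.5
Cov(S,T) = E[ST] − E[S]E[T] = 3.5 − (1.3)(2.4) = 0.38

0.380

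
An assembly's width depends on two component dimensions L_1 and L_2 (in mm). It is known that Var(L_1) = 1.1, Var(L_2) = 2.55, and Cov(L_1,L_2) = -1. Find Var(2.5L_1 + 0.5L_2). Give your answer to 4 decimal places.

Var(2.5L_1 + 0.5L_2) = (2.5)²·Var(L_1) + (0.5)²·Var(L_2) + 2·(2.5)·(0.5)·Cov(L_1,L_2)
= 6.25·1.1 + 0.25·2.55 + 2.5·-1 = 5.0125

5.0125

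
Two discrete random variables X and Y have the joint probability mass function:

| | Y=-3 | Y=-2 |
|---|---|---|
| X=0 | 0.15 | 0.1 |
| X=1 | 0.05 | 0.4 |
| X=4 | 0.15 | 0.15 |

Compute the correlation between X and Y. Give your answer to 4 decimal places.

E[X] = 1.65,  E[Y] = -2.35
E[XY] = -3.95
cov(X,Y) = E[XY] − E[X]E[Y] = -3.95 − (1.65)(-2.35) = -0.0725
V(X) = 2.5275,  V(Y) = 0.2275
ρ = -0.0725 / √(2.5275·0.2275) ≈ -0.0956

-0.0956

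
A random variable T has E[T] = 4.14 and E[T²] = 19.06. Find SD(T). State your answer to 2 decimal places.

1.39

V(T) = 19.06 − (4.14)² = 1.9204
SD(T) = √1.9204 ≈ 1.39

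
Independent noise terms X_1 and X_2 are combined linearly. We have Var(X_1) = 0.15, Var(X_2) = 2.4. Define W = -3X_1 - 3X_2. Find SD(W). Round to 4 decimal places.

By independence, Var(W) = (-3)²Var(X_1) + (-3)²Var(X_2)
= (-3)²·0.15 + (-3)²·2.4 = 22.95
SD(W) = √22.95 ≈ 4.7906

4.7906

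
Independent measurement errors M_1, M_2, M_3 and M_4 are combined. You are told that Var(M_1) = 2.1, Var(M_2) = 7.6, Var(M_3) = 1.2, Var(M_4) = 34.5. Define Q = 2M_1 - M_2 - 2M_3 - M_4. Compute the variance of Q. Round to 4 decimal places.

55.3000

By independence, Var(Q) = (2)²Var(M_1) + (-1)²Var(M_2) + (-2)²Var(M_3) + (-1)²Var(M_4)
= (2)²·2.1 + (-1)²·7.6 + (-2)²·1.2 + (-1)²·34.5 = 55.3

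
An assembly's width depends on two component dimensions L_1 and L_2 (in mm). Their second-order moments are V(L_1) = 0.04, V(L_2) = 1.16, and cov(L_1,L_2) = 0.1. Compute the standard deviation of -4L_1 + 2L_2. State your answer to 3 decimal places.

1.918

V(-4L_1 + 2L_2) = (-4)²·V(L_1) + (2)²·V(L_2) + 2·(-4)·(2)·cov(L_1,L_2)
= 16·0.04 + 4·1.16 + -16·0.1 = 3.68
SD(-4L_1 + 2L_2) = √3.68 ≈ 1.918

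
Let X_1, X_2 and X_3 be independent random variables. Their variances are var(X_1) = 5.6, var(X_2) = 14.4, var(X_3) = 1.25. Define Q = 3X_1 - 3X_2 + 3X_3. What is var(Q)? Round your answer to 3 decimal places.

191.250

By independence, var(Q) = (3)²var(X_1) + (-3)²var(X_2) + (3)²var(X_3)
= (3)²·5.6 + (-3)²·14.4 + (3)²·1.25 = 191.25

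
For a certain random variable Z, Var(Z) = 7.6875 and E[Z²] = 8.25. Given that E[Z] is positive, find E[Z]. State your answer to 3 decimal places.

(E[Z])² = E[Z²] − Var(Z) = 8.25 − 7.6875 = 0.5625
E[Z] = √0.5625 = 0.75

0.750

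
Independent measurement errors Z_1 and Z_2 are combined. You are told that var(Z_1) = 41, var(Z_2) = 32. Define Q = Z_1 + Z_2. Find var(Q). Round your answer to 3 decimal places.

73.000

By independence, var(Q) = (1)²var(Z_1) + (1)²var(Z_2)
= (1)²·41 + (1)²·32 = 73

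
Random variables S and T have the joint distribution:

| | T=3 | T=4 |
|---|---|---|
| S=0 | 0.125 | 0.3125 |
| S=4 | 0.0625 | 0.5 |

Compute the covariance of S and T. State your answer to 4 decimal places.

0.1719

E[S] = 2.25,  E[T] = 3.8125
E[ST] = 8.75
Cov(S,T) = E[ST] − E[S]E[T] = 8.75 − (2.25)(3.8125) = 0.171875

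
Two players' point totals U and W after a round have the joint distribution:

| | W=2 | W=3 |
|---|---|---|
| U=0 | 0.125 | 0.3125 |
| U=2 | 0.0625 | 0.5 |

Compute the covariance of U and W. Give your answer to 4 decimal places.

0.0859

E[U] = 1.125,  E[W] = 2.8125
E[UW] = 3.25
cov(U,W) = E[UW] − E[U]E[W] = 3.25 − (1.125)(2.8125) = 0.0859375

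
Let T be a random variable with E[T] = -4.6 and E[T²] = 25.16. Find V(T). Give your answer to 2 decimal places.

V(T) = 25.16 − (-4.6)² = 4

4.00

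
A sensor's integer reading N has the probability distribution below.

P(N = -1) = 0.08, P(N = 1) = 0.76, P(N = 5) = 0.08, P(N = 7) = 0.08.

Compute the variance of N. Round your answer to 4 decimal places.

4.0704

E[N] = (-1)(0.08) + (1)(0.76) + (5)(0.08) + (7)(0.08) = 1.64
E[N²] = (-1)²(0.08) + (1)²(0.76) + (5)²(0.08) + (7)²(0.08) = 6.76
Var(N) = E[N²] − (E[N])² = 6.76 − (1.64)² = 4.0704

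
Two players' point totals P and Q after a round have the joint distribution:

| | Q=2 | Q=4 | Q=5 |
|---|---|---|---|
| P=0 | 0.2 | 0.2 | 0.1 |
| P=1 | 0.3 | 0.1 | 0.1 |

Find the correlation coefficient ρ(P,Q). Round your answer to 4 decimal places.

-0.1601

E[P] = 0.5,  E[Q] = 3.2
E[PQ] = 1.5
cov(P,Q) = E[PQ] − E[P]E[Q] = 1.5 − (0.5)(3.2) = -0.1
V(P) = 0.25,  V(Q) = 1.56
ρ = -0.1 / √(0.25·1.56) ≈ -0.1601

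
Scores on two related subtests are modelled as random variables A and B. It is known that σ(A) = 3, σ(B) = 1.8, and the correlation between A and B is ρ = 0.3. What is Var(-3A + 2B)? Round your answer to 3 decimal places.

74.520

Var(A) = (3)² = 9;  Var(B) = (1.8)² = 3.24
Cov(A,B) = ρ·σ(A)·σ(B) = 0.3·3·1.8 = 1.62
Var(-3A + 2B) = (-3)²·Var(A) + (2)²·Var(B) + 2·(-3)·(2)·Cov(A,B)
= 9·9 + 4·3.24 + -12·1.62 = 74.52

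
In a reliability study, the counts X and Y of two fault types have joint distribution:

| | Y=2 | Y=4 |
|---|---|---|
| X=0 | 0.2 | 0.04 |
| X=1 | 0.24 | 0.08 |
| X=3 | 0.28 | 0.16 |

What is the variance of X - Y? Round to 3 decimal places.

1.994

E[X] = 1.64,  E[Y] = 2.56,  E[XY] = 4.4
Var(X) = 4.28 − (1.64)² = 1.5904;  Var(Y) = 7.36 − (2.56)² = 0.8064
cov(X,Y) = 4.4 − (1.64)(2.56) = 0.2016
Var(X - Y) = (1)²·1.5904 + (-1)²·0.8064 + 2·(1)·(-1)·0.2016 = 1.9936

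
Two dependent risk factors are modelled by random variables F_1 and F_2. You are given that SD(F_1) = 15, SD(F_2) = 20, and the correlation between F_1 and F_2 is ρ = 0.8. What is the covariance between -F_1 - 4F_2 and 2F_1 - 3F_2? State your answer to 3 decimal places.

Var(F_1) = (15)² = 225;  Var(F_2) = (20)² = 400
cov(F_1,F_2) = ρ·SD(F_1)·SD(F_2) = 0.8·15·20 = 240
cov(-F_1 - 4F_2, 2F_1 - 3F_2) = (-1)(2)Var(F_1) + (-4)(-3)Var(F_2) + [(-1)(-3) + (-4)(2)]cov(F_1,F_2)
= -2·225 + 12·400 + -5·240 = 3150

3150.000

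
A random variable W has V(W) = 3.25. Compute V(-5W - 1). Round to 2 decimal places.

81.25

V(-5W - 1) = (-5)²·V(W) = 25·3.25 = 81.25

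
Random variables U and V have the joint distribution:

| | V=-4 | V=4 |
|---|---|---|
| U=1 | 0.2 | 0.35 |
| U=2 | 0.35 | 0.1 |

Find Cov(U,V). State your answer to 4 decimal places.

E[U] = 1.45,  E[V] = -0.4
E[UV] = -1.4
Cov(U,V) = E[UV] − E[U]E[V] = -1.4 − (1.45)(-0.4) = -0.82

-0.8200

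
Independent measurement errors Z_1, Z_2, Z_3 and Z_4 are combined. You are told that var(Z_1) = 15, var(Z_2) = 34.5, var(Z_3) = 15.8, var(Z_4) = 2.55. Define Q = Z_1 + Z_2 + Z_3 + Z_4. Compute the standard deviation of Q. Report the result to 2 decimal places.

8.24

By independence, var(Q) = (1)²var(Z_1) + (1)²var(Z_2) + (1)²var(Z_3) + (1)²var(Z_4)
= (1)²·15 + (1)²·34.5 + (1)²·15.8 + (1)²·2.55 = 67.85
σ(Q) = √67.85 ≈ 8.24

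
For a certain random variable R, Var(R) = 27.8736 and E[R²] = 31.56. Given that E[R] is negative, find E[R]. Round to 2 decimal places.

-1.92

(E[R])² = E[R²] − Var(R) = 31.56 − 27.8736 = 3.6864
E[R] = −√3.6864 = -1.92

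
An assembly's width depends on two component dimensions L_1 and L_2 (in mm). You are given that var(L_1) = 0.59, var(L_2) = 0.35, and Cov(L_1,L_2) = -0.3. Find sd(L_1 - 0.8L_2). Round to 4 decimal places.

1.1375

var(L_1 - 0.8L_2) = (1)²·var(L_1) + (-0.8)²·var(L_2) + 2·(1)·(-0.8)·Cov(L_1,L_2)
= 1·0.59 + 0.64·0.35 + -1.6·-0.3 = 1.294
sd(L_1 - 0.8L_2) = √1.294 ≈ 1.1375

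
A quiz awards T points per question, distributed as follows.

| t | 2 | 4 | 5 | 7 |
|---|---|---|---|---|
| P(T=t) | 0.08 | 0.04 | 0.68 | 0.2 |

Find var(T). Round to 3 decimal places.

E[T] = (2)(0.08) + (4)(0.04) + (5)(0.68) + (7)(0.2) = 5.12
E[T²] = (2)²(0.08) + (4)²(0.04) + (5)²(0.68) + (7)²(0.2) = 27.76
var(T) = E[T²] − (E[T])² = 27.76 − (5.12)² = 1.5456

1.546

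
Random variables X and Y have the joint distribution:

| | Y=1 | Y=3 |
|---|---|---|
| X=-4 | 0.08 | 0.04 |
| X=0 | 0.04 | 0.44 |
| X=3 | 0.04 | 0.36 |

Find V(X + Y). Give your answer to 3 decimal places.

E[X] = 0.72,  E[Y] = 2.68,  E[XY] = 2.56
V(X) = 5.52 − (0.72)² = 5.0016;  V(Y) = 7.72 − (2.68)² = 0.5376
Cov(X,Y) = 2.56 − (0.72)(2.68) = 0.6304
V(X + Y) = (1)²·5.0016 + (1)²·0.5376 + 2·(1)·(1)·0.6304 = 6.8

6.800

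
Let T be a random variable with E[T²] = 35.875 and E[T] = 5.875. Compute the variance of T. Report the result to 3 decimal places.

1.359

Var(T) = 35.875 − (5.875)² = 1.359375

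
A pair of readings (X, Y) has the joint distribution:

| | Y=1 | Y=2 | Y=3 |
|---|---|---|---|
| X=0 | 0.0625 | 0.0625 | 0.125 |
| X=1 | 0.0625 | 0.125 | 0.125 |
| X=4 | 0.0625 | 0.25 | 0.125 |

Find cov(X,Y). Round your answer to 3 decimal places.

E[X] = 2.0625,  E[Y] = 2.1875
E[XY] = 4.4375
cov(X,Y) = E[XY] − E[X]E[Y] = 4.4375 − (2.0625)(2.1875) = -0.07421875

-0.074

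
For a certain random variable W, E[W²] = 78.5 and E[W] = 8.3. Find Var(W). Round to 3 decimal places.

9.610

Var(W) = 78.5 − (8.3)² = 9.61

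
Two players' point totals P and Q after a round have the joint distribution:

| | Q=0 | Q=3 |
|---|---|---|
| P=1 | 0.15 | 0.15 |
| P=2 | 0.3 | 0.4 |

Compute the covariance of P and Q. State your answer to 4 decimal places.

E[P] = 1.7,  E[Q] = 1.65
E[PQ] = 2.85
Cov(P,Q) = E[PQ] − E[P]E[Q] = 2.85 − (1.7)(1.65) = 0.045

0.0450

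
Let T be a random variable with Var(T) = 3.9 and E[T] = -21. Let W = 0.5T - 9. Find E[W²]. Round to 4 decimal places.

E[0.5T - 9] = 0.5·-21 − 9 = -19.5
Var(0.5T - 9) = (0.5)²·3.9 = 0.975
E[W²] = Var(W) + (E[W])² = 0.975 + (-19.5)² = 381.225

381.2250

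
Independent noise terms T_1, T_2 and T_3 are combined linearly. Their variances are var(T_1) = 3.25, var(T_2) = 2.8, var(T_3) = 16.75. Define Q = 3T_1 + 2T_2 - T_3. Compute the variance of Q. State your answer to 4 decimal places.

57.2000

By independence, var(Q) = (3)²var(T_1) + (2)²var(T_2) + (-1)²var(T_3)
= (3)²·3.25 + (2)²·2.8 + (-1)²·16.75 = 57.2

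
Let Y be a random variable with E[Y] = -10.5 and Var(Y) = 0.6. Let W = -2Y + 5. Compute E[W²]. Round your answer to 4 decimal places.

678.4000

E[-2Y + 5] = -2·-10.5 + 5 = 26
Var(-2Y + 5) = (-2)²·0.6 = 2.4
E[W²] = Var(W) + (E[W])² = 2.4 + (26)² = 678.4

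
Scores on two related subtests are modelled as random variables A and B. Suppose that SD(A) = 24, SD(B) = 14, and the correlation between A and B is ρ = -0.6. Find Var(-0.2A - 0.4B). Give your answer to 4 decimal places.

Var(A) = (24)² = 576;  Var(B) = (14)² = 196
Cov(A,B) = ρ·SD(A)·SD(B) = -0.6·24·14 = -201.6
Var(-0.2A - 0.4B) = (-0.2)²·Var(A) + (-0.4)²·Var(B) + 2·(-0.2)·(-0.4)·Cov(A,B)
= 0.04·576 + 0.16·196 + 0.16·-201.6 = 22.144

22.1440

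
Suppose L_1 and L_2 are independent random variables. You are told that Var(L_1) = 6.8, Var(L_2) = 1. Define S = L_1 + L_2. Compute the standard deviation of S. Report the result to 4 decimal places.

By independence, Var(S) = (1)²Var(L_1) + (1)²Var(L_2)
= (1)²·6.8 + (1)²·1 = 7.8
SD(S) = √7.8 ≈ 2.7928

2.7928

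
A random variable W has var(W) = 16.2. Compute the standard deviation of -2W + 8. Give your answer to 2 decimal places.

var(-2W + 8) = (-2)²·16.2 = 64.8
σ(-2W + 8) = √64.8 ≈ 8.05

8.05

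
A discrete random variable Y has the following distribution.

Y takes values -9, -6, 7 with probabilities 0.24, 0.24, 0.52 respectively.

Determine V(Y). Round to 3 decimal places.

E[Y] = (-9)(0.24) + (-6)(0.24) + (7)(0.52) = 0.04
E[Y²] = (-9)²(0.24) + (-6)²(0.24) + (7)²(0.52) = 53.56
V(Y) = E[Y²] − (E[Y])² = 53.56 − (0.04)² = 53.5584

53.558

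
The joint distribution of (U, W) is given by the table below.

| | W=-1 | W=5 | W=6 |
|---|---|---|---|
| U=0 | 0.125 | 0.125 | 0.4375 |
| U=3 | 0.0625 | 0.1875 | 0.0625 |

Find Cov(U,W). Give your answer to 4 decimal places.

E[U] = 0.9375,  E[W] = 4.375
E[UW] = 3.75
Cov(U,W) = E[UW] − E[U]E[W] = 3.75 − (0.9375)(4.375) = -0.3515625

-0.3516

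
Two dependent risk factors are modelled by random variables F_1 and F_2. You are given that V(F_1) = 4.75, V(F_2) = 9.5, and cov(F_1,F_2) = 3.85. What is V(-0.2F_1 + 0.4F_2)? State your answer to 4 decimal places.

V(-0.2F_1 + 0.4F_2) = (-0.2)²·V(F_1) + (0.4)²·V(F_2) + 2·(-0.2)·(0.4)·cov(F_1,F_2)
= 0.04·4.75 + 0.16·9.5 + -0.16·3.85 = 1.094

1.0940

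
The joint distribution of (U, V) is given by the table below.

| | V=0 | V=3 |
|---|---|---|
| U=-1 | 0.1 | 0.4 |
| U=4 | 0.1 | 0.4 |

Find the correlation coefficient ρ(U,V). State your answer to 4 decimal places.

E[U] = 1.5,  E[V] = 2.4
E[UV] = 3.6
Cov(U,V) = E[UV] − E[U]E[V] = 3.6 − (1.5)(2.4) = 0
Var(U) = 6.25,  Var(V) = 1.44
ρ = 0 / √(6.25·1.44) ≈ 0.0000

0.0000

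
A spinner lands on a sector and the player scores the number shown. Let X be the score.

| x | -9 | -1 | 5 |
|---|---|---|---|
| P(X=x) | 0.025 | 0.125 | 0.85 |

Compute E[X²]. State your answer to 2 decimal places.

23.40

E[X²] = (-9)²(0.025) + (-1)²(0.125) + (5)²(0.85) = 23.4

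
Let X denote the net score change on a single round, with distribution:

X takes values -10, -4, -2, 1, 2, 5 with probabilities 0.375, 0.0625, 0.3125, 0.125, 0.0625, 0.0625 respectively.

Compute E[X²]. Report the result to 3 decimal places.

41.688

E[X²] = (-10)²(0.375) + (-4)²(0.0625) + (-2)²(0.3125) + (1)²(0.125) + (2)²(0.0625) + (5)²(0.0625) = 41.6875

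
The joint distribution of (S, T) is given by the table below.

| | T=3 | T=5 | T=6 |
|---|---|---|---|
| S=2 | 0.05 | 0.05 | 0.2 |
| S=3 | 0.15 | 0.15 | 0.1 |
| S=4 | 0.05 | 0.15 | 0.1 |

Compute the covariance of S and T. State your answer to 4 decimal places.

E[S] = 3,  E[T] = 4.9
E[ST] = 14.6
Cov(S,T) = E[ST] − E[S]E[T] = 14.6 − (3)(4.9) = -0.1

-0.1000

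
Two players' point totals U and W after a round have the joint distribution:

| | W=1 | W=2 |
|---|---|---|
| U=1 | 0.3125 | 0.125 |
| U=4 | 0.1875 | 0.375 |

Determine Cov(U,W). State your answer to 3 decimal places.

0.281

E[U] = 2.6875,  E[W] = 1.5
E[UW] = 4.3125
Cov(U,W) = E[UW] − E[U]E[W] = 4.3125 − (2.6875)(1.5) = 0.28125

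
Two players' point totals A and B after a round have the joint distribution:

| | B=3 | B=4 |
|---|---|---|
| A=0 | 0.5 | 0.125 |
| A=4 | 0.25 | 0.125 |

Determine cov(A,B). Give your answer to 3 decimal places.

E[A] = 1.5,  E[B] = 3.25
E[AB] = 5
cov(A,B) = E[AB] − E[A]E[B] = 5 − (1.5)(3.25) = 0.125

0.125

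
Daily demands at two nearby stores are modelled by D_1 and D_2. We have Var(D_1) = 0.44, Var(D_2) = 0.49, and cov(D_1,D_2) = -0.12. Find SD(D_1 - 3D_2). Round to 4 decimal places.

2.3601

Var(D_1 - 3D_2) = (1)²·Var(D_1) + (-3)²·Var(D_2) + 2·(1)·(-3)·cov(D_1,D_2)
= 1·0.44 + 9·0.49 + -6·-0.12 = 5.57
SD(D_1 - 3D_2) = √5.57 ≈ 2.3601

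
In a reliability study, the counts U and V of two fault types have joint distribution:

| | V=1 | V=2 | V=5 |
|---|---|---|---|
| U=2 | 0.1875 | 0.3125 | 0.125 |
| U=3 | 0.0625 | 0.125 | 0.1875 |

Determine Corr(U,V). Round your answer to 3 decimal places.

E[U] = 2.375,  E[V] = 2.6875
E[UV] = 6.625
Cov(U,V) = E[UV] − E[U]E[V] = 6.625 − (2.375)(2.6875) = 0.2421875
Var(U) = 0.234375,  Var(V) = 2.58984375
ρ = 0.2421875 / √(0.234375·2.58984375) ≈ 0.311

0.311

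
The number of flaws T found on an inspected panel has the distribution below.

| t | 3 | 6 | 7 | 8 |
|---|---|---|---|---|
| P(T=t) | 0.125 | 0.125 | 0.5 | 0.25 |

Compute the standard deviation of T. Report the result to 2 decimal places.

E[T] = (3)(0.125) + (6)(0.125) + (7)(0.5) + (8)(0.25) = 6.625
E[T²] = (3)²(0.125) + (6)²(0.125) + (7)²(0.5) + (8)²(0.25) = 46.125
Var(T) = E[T²] − (E[T])² = 46.125 − (6.625)² = 2.234375
SD(T) = √2.234375 ≈ 1.49

1.49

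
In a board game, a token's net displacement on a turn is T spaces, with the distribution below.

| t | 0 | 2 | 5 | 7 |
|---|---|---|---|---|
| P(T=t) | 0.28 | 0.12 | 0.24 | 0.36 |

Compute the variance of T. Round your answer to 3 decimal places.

8.438

E[T] = (0)(0.28) + (2)(0.12) + (5)(0.24) + (7)(0.36) = 3.96
E[T²] = (0)²(0.28) + (2)²(0.12) + (5)²(0.24) + (7)²(0.36) = 24.12
V(T) = E[T²] − (E[T])² = 24.12 − (3.96)² = 8.4384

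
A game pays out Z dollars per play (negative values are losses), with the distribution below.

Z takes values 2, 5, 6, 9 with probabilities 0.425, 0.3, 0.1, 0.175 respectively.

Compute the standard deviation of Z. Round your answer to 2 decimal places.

2.55

E[Z] = (2)(0.425) + (5)(0.3) + (6)(0.1) + (9)(0.175) = 4.525
E[Z²] = (2)²(0.425) + (5)²(0.3) + (6)²(0.1) + (9)²(0.175) = 26.975
Var(Z) = E[Z²] − (E[Z])² = 26.975 − (4.525)² = 6.499375
SD(Z) = √6.499375 ≈ 2.55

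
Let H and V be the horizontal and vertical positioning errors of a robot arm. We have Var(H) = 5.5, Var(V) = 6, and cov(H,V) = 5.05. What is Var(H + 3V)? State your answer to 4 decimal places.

Var(H + 3V) = (1)²·Var(H) + (3)²·Var(V) + 2·(1)·(3)·cov(H,V)
= 1·5.5 + 9·6 + 6·5.05 = 89.8

89.8000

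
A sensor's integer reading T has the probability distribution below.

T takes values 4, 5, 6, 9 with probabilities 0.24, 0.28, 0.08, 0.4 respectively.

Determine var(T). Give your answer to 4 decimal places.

E[T] = (4)(0.24) + (5)(0.28) + (6)(0.08) + (9)(0.4) = 6.44
E[T²] = (4)²(0.24) + (5)²(0.28) + (6)²(0.08) + (9)²(0.4) = 46.12
var(T) = E[T²] − (E[T])² = 46.12 − (6.44)² = 4.6464

4.6464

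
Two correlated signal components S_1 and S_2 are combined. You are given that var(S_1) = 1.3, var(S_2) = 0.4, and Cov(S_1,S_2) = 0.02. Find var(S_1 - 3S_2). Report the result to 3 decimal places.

4.780

var(S_1 - 3S_2) = (1)²·var(S_1) + (-3)²·var(S_2) + 2·(1)·(-3)·Cov(S_1,S_2)
= 1·1.3 + 9·0.4 + -6·0.02 = 4.78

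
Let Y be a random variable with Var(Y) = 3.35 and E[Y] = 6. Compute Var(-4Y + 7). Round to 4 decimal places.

Var(-4Y + 7) = (-4)²·Var(Y) = 16·3.35 = 53.6

53.6000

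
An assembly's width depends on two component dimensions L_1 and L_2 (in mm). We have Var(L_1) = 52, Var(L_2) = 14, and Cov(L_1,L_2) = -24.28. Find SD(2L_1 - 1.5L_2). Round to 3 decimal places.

Var(2L_1 - 1.5L_2) = (2)²·Var(L_1) + (-1.5)²·Var(L_2) + 2·(2)·(-1.5)·Cov(L_1,L_2)
= 4·52 + 2.25·14 + -6·-24.28 = 385.18
SD(2L_1 - 1.5L_2) = √385.18 ≈ 19.626

19.626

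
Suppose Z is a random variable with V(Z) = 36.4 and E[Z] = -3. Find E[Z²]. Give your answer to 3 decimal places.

E[Z²] = V(Z) + (E[Z])² = 36.4 + (-3)² = 45.4

45.400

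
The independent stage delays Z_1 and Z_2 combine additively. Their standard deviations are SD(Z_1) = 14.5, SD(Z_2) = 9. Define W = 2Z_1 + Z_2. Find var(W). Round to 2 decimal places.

922.00

var(Z_1) = 210.25, var(Z_2) = 81
By independence, var(W) = (2)²var(Z_1) + (1)²var(Z_2)
= (2)²·210.25 + (1)²·81 = 922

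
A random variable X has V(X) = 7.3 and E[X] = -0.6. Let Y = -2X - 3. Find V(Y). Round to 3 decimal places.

29.200

V(-2X - 3) = (-2)²·V(X) = 4·7.3 = 29.2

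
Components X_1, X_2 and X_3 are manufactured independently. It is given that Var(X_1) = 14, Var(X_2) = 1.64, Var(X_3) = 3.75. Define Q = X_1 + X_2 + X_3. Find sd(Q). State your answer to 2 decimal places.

4.40

By independence, Var(Q) = (1)²Var(X_1) + (1)²Var(X_2) + (1)²Var(X_3)
= (1)²·14 + (1)²·1.64 + (1)²·3.75 = 19.39
sd(Q) = √19.39 ≈ 4.40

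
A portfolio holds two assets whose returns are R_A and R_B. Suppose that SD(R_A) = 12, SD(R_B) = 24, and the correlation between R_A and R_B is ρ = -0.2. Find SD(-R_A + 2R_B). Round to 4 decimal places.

51.7533

V(R_A) = (12)² = 144;  V(R_B) = (24)² = 576
Cov(R_A,R_B) = ρ·SD(R_A)·SD(R_B) = -0.2·12·24 = -57.6
V(-R_A + 2R_B) = (-1)²·V(R_A) + (2)²·V(R_B) + 2·(-1)·(2)·Cov(R_A,R_B)
= 1·144 + 4·576 + -4·-57.6 = 2678.4
SD(-R_A + 2R_B) = √2678.4 ≈ 51.7533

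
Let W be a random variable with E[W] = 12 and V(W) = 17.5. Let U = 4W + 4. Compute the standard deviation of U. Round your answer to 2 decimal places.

16.73

V(4W + 4) = (4)²·17.5 = 280
σ(U) = √280 ≈ 16.73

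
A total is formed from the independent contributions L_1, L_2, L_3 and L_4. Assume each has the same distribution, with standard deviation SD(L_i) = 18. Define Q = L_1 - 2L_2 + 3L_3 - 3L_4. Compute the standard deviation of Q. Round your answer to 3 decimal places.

Var(L_i) = (18)² = 324
By independence, Var(Q) = (1)²Var(L_1) + (-2)²Var(L_2) + (3)²Var(L_3) + (-3)²Var(L_4)
= (1)²·324 + (-2)²·324 + (3)²·324 + (-3)²·324 = 7452
SD(Q) = √7452 ≈ 86.325

86.325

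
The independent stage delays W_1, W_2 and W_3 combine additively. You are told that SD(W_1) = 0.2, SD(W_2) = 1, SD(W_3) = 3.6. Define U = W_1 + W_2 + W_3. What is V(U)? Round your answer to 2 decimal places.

V(W_1) = 0.04, V(W_2) = 1, V(W_3) = 12.96
By independence, V(U) = (1)²V(W_1) + (1)²V(W_2) + (1)²V(W_3)
= (1)²·0.04 + (1)²·1 + (1)²·12.96 = 14

14.00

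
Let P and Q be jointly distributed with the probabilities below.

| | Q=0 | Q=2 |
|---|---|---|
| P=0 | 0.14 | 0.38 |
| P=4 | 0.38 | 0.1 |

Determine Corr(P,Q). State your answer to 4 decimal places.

-0.5224

E[P] = 1.92,  E[Q] = 0.96
E[PQ] = 0.8
Cov(P,Q) = E[PQ] − E[P]E[Q] = 0.8 − (1.92)(0.96) = -1.0432
var(P) = 3.9936,  var(Q) = 0.9984
ρ = -1.0432 / √(3.9936·0.9984) ≈ -0.5224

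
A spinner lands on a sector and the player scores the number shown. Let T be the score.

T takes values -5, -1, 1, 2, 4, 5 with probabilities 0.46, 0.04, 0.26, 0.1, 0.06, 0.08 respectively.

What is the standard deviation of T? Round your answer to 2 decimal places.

E[T] = (-5)(0.46) + (-1)(0.04) + (1)(0.26) + (2)(0.1) + (4)(0.06) + (5)(0.08) = -1.24
E[T²] = (-5)²(0.46) + (-1)²(0.04) + (1)²(0.26) + (2)²(0.1) + (4)²(0.06) + (5)²(0.08) = 15.16
var(T) = E[T²] − (E[T])² = 15.16 − (-1.24)² = 13.6224
sd(T) = √13.6224 ≈ 3.69

3.69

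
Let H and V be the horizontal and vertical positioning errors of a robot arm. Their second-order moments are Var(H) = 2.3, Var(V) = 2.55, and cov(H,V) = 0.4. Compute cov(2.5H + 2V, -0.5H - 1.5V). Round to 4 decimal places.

cov(2.5H + 2V, -0.5H - 1.5V) = (2.5)(-0.5)Var(H) + (2)(-1.5)Var(V) + [(2.5)(-1.5) + (2)(-0.5)]cov(H,V)
= -1.25·2.3 + -3·2.55 + -4.75·0.4 = -12.425

-12.4250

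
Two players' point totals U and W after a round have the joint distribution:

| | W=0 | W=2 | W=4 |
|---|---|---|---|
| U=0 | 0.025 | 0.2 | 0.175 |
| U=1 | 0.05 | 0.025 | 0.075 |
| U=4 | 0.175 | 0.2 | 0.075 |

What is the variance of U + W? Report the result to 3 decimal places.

3.740

E[U] = 1.95,  E[W] = 2.15,  E[UW] = 3.15
Var(U) = 7.35 − (1.95)² = 3.5475;  Var(W) = 6.9 − (2.15)² = 2.2775
Cov(U,W) = 3.15 − (1.95)(2.15) = -1.0425
Var(U + W) = (1)²·3.5475 + (1)²·2.2775 + 2·(1)·(1)·-1.0425 = 3.74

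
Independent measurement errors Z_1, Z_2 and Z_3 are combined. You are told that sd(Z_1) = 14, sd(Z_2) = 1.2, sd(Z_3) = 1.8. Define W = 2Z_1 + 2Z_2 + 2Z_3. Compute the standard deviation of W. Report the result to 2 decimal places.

28.33

var(Z_1) = 196, var(Z_2) = 1.44, var(Z_3) = 3.24
By independence, var(W) = (2)²var(Z_1) + (2)²var(Z_2) + (2)²var(Z_3)
= (2)²·196 + (2)²·1.44 + (2)²·3.24 = 802.72
sd(W) = √802.72 ≈ 28.33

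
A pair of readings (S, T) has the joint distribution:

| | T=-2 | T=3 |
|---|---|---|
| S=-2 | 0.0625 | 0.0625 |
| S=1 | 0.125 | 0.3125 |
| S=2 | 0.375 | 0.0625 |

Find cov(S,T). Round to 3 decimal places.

E[S] = 1.0625,  E[T] = 0.1875
E[ST] = -0.5625
cov(S,T) = E[ST] − E[S]E[T] = -0.5625 − (1.0625)(0.1875) = -0.76171875

-0.762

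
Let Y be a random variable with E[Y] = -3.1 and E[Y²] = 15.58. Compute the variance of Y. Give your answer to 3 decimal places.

Var(Y) = 15.58 − (-3.1)² = 5.97

5.970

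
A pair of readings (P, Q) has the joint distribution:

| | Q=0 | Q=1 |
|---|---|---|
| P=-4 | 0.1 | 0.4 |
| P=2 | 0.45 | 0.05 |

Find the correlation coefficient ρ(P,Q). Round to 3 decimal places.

-0.704

E[P] = -1,  E[Q] = 0.45
E[PQ] = -1.5
Cov(P,Q) = E[PQ] − E[P]E[Q] = -1.5 − (-1)(0.45) = -1.05
Var(P) = 9,  Var(Q) = 0.2475
ρ = -1.05 / √(9·0.2475) ≈ -0.704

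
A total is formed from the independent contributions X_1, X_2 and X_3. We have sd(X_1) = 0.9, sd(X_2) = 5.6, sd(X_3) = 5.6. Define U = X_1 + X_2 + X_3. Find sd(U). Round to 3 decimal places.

Var(X_1) = 0.81, Var(X_2) = 31.36, Var(X_3) = 31.36
By independence, Var(U) = (1)²Var(X_1) + (1)²Var(X_2) + (1)²Var(X_3)
= (1)²·0.81 + (1)²·31.36 + (1)²·31.36 = 63.53
sd(U) = √63.53 ≈ 7.971

7.971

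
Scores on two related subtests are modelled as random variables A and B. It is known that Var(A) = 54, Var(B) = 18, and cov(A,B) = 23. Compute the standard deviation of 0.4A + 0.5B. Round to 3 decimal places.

Var(0.4A + 0.5B) = (0.4)²·Var(A) + (0.5)²·Var(B) + 2·(0.4)·(0.5)·cov(A,B)
= 0.16·54 + 0.25·18 + 0.4·23 = 22.34
sd(0.4A + 0.5B) = √22.34 ≈ 4.727

4.727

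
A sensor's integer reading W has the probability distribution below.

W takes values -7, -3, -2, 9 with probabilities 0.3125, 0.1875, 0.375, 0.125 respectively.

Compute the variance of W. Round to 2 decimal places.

E[W] = (-7)(0.3125) + (-3)(0.1875) + (-2)(0.375) + (9)(0.125) = -2.375
E[W²] = (-7)²(0.3125) + (-3)²(0.1875) + (-2)²(0.375) + (9)²(0.125) = 28.625
Var(W) = E[W²] − (E[W])² = 28.625 − (-2.375)² = 22.984375

22.98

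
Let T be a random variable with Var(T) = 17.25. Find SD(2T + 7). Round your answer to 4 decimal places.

Var(2T + 7) = (2)²·17.25 = 69
SD(2T + 7) = √69 ≈ 8.3066

8.3066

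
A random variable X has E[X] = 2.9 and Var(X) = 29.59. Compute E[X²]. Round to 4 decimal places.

38.0000

E[X²] = Var(X) + (E[X])² = 29.59 + (2.9)² = 38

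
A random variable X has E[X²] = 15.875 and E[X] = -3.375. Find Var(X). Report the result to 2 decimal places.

4.48

Var(X) = 15.875 − (-3.375)² = 4.484375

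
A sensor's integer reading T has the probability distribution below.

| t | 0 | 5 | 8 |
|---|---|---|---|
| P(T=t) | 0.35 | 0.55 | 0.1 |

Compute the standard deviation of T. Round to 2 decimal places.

2.75

E[T] = (0)(0.35) + (5)(0.55) + (8)(0.1) = 3.55
E[T²] = (0)²(0.35) + (5)²(0.55) + (8)²(0.1) = 20.15
Var(T) = E[T²] − (E[T])² = 20.15 − (3.55)² = 7.5475
σ(T) = √7.5475 ≈ 2.75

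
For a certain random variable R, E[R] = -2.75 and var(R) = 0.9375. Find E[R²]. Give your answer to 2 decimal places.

E[R²] = var(R) + (E[R])² = 0.9375 + (-2.75)² = 8.5

8.50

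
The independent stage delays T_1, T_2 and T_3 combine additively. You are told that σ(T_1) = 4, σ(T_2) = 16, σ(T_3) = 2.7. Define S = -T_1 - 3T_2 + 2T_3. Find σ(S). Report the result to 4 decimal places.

48.4681

V(T_1) = 16, V(T_2) = 256, V(T_3) = 7.29
By independence, V(S) = (-1)²V(T_1) + (-3)²V(T_2) + (2)²V(T_3)
= (-1)²·16 + (-3)²·256 + (2)²·7.29 = 2349.16
σ(S) = √2349.16 ≈ 48.4681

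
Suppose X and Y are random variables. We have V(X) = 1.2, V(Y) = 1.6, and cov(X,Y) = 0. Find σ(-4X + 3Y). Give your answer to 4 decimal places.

V(-4X + 3Y) = (-4)²·V(X) + (3)²·V(Y) + 2·(-4)·(3)·cov(X,Y)
= 16·1.2 + 9·1.6 + -24·0 = 33.6
σ(-4X + 3Y) = √33.6 ≈ 5.7966

5.7966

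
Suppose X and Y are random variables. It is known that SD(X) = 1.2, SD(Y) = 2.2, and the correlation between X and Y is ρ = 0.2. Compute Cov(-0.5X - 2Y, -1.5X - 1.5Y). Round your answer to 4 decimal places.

17.5800

Var(X) = (1.2)² = 1.44;  Var(Y) = (2.2)² = 4.84
Cov(X,Y) = ρ·SD(X)·SD(Y) = 0.2·1.2·2.2 = 0.528
Cov(-0.5X - 2Y, -1.5X - 1.5Y) = (-0.5)(-1.5)Var(X) + (-2)(-1.5)Var(Y) + [(-0.5)(-1.5) + (-2)(-1.5)]Cov(X,Y)
= 0.75·1.44 + 3·4.84 + 3.75·0.528 = 17.58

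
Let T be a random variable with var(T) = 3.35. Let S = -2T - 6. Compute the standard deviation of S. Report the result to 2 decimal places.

3.66

var(-2T - 6) = (-2)²·3.35 = 13.4
SD(S) = √13.4 ≈ 3.66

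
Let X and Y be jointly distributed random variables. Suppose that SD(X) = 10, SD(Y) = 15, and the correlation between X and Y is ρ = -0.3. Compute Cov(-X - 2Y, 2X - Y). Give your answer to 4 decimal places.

Var(X) = (10)² = 100;  Var(Y) = (15)² = 225
Cov(X,Y) = ρ·SD(X)·SD(Y) = -0.3·10·15 = -45
Cov(-X - 2Y, 2X - Y) = (-1)(2)Var(X) + (-2)(-1)Var(Y) + [(-1)(-1) + (-2)(2)]Cov(X,Y)
= -2·100 + 2·225 + -3·-45 = 385

385.0000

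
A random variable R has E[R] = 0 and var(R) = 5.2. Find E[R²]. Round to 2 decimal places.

5.20

E[R²] = var(R) + (E[R])² = 5.2 + (0)² = 5.2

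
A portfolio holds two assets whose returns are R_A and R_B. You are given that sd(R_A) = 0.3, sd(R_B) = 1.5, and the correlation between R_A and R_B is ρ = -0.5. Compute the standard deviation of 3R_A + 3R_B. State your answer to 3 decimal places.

4.124

var(R_A) = (0.3)² = 0.09;  var(R_B) = (1.5)² = 2.25
Cov(R_A,R_B) = ρ·sd(R_A)·sd(R_B) = -0.5·0.3·1.5 = -0.225
var(3R_A + 3R_B) = (3)²·var(R_A) + (3)²·var(R_B) + 2·(3)·(3)·Cov(R_A,R_B)
= 9·0.09 + 9·2.25 + 18·-0.225 = 17.01
sd(3R_A + 3R_B) = √17.01 ≈ 4.124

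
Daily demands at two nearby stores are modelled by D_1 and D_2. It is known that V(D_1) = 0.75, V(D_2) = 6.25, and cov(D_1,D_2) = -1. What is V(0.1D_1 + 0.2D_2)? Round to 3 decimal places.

0.218

V(0.1D_1 + 0.2D_2) = (0.1)²·V(D_1) + (0.2)²·V(D_2) + 2·(0.1)·(0.2)·cov(D_1,D_2)
= 0.01·0.75 + 0.04·6.25 + 0.04·-1 = 0.2175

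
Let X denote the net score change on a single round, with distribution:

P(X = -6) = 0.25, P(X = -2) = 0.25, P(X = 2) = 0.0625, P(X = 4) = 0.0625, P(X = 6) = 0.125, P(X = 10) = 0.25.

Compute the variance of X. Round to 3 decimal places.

E[X] = (-6)(0.25) + (-2)(0.25) + (2)(0.0625) + (4)(0.0625) + (6)(0.125) + (10)(0.25) = 1.625
E[X²] = (-6)²(0.25) + (-2)²(0.25) + (2)²(0.0625) + (4)²(0.0625) + (6)²(0.125) + (10)²(0.25) = 40.75
V(X) = E[X²] − (E[X])² = 40.75 − (1.625)² = 38.109375

38.109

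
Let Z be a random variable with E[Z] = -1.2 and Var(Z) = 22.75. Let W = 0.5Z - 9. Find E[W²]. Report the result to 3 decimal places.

97.848

E[0.5Z - 9] = 0.5·-1.2 − 9 = -9.6
Var(0.5Z - 9) = (0.5)²·22.75 = 5.6875
E[W²] = Var(W) + (E[W])² = 5.6875 + (-9.6)² = 97.8475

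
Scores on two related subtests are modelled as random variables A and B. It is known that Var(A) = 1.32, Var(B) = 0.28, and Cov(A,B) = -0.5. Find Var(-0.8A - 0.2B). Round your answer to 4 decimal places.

0.6960

Var(-0.8A - 0.2B) = (-0.8)²·Var(A) + (-0.2)²·Var(B) + 2·(-0.8)·(-0.2)·Cov(A,B)
= 0.64·1.32 + 0.04·0.28 + 0.32·-0.5 = 0.696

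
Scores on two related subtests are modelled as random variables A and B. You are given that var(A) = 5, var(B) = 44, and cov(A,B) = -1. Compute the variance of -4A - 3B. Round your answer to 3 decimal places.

452.000

var(-4A - 3B) = (-4)²·var(A) + (-3)²·var(B) + 2·(-4)·(-3)·cov(A,B)
= 16·5 + 9·44 + 24·-1 = 452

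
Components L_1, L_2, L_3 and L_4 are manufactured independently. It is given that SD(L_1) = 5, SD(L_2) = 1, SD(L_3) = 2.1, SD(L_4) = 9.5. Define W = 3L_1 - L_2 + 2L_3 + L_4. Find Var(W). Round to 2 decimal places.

Var(L_1) = 25, Var(L_2) = 1, Var(L_3) = 4.41, Var(L_4) = 90.25
By independence, Var(W) = (3)²Var(L_1) + (-1)²Var(L_2) + (2)²Var(L_3) + (1)²Var(L_4)
= (3)²·25 + (-1)²·1 + (2)²·4.41 + (1)²·90.25 = 333.89

333.89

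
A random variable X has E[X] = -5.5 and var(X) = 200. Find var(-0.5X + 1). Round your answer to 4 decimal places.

var(-0.5X + 1) = (-0.5)²·var(X) = 0.25·200 = 50

50.0000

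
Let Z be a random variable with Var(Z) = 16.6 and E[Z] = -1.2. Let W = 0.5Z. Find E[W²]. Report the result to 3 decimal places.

E[0.5Z] = 0.5·-1.2 = -0.6
Var(0.5Z) = (0.5)²·16.6 = 4.15
E[W²] = Var(W) + (E[W])² = 4.15 + (-0.6)² = 4.51

4.510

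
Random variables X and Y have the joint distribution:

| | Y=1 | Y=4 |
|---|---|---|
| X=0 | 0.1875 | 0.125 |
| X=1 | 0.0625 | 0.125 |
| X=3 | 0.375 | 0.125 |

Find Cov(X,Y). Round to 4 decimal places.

-0.3984

E[X] = 1.6875,  E[Y] = 2.125
E[XY] = 3.1875
Cov(X,Y) = E[XY] − E[X]E[Y] = 3.1875 − (1.6875)(2.125) = -0.3984375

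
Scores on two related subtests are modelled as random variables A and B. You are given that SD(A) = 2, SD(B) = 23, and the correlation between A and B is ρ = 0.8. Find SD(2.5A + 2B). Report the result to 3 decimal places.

var(A) = (2)² = 4;  var(B) = (23)² = 529
cov(A,B) = ρ·SD(A)·SD(B) = 0.8·2·23 = 36.8
var(2.5A + 2B) = (2.5)²·var(A) + (2)²·var(B) + 2·(2.5)·(2)·cov(A,B)
= 6.25·4 + 4·529 + 10·36.8 = 2509
SD(2.5A + 2B) = √2509 ≈ 50.090

50.090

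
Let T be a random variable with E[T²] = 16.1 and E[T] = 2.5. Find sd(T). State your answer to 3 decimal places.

3.138

V(T) = 16.1 − (2.5)² = 9.85
sd(T) = √9.85 ≈ 3.138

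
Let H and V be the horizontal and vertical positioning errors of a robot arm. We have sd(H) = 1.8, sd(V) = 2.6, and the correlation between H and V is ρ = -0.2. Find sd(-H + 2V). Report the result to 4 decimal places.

5.8330

var(H) = (1.8)² = 3.24;  var(V) = (2.6)² = 6.76
cov(H,V) = ρ·sd(H)·sd(V) = -0.2·1.8·2.6 = -0.936
var(-H + 2V) = (-1)²·var(H) + (2)²·var(V) + 2·(-1)·(2)·cov(H,V)
= 1·3.24 + 4·6.76 + -4·-0.936 = 34.024
sd(-H + 2V) = √34.024 ≈ 5.8330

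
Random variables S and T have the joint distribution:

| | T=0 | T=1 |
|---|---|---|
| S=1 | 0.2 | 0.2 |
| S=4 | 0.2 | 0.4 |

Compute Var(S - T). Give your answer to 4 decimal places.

E[S] = 2.8,  E[T] = 0.6,  E[ST] = 1.8
Var(S) = 10 − (2.8)² = 2.16;  Var(T) = 0.6 − (0.6)² = 0.24
Cov(S,T) = 1.8 − (2.8)(0.6) = 0.12
Var(S - T) = (1)²·2.16 + (-1)²·0.24 + 2·(1)·(-1)·0.12 = 2.16

2.1600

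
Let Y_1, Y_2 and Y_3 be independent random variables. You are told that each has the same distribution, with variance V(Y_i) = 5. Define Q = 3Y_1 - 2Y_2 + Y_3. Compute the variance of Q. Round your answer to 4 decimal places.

By independence, V(Q) = (3)²V(Y_1) + (-2)²V(Y_2) + (1)²V(Y_3)
= (3)²·5 + (-2)²·5 + (1)²·5 = 70

70.0000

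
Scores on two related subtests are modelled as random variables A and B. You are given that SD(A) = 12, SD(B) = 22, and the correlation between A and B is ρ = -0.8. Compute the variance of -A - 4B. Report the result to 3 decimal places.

6198.400

Var(A) = (12)² = 144;  Var(B) = (22)² = 484
Cov(A,B) = ρ·SD(A)·SD(B) = -0.8·12·22 = -211.2
Var(-A - 4B) = (-1)²·Var(A) + (-4)²·Var(B) + 2·(-1)·(-4)·Cov(A,B)
= 1·144 + 16·484 + 8·-211.2 = 6198.4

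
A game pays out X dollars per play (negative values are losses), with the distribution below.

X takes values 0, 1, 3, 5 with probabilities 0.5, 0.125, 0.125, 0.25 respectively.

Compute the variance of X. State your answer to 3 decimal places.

4.438

E[X] = (0)(0.5) + (1)(0.125) + (3)(0.125) + (5)(0.25) = 1.75
E[X²] = (0)²(0.5) + (1)²(0.125) + (3)²(0.125) + (5)²(0.25) = 7.5
V(X) = E[X²] − (E[X])² = 7.5 − (1.75)² = 4.4375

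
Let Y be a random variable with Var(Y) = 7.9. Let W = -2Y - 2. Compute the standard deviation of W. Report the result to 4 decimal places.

Var(-2Y - 2) = (-2)²·7.9 = 31.6
σ(W) = √31.6 ≈ 5.6214

5.6214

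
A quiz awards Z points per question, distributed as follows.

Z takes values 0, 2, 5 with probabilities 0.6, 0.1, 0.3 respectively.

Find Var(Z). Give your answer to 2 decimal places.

E[Z] = (0)(0.6) + (2)(0.1) + (5)(0.3) = 1.7
E[Z²] = (0)²(0.6) + (2)²(0.1) + (5)²(0.3) = 7.9
Var(Z) = E[Z²] − (E[Z])² = 7.9 − (1.7)² = 5.01

5.01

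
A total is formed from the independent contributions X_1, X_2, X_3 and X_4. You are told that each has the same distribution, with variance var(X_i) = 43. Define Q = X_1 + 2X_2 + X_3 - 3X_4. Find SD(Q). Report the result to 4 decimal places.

25.3969

By independence, var(Q) = (1)²var(X_1) + (2)²var(X_2) + (1)²var(X_3) + (-3)²var(X_4)
= (1)²·43 + (2)²·43 + (1)²·43 + (-3)²·43 = 645
SD(Q) = √645 ≈ 25.3969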